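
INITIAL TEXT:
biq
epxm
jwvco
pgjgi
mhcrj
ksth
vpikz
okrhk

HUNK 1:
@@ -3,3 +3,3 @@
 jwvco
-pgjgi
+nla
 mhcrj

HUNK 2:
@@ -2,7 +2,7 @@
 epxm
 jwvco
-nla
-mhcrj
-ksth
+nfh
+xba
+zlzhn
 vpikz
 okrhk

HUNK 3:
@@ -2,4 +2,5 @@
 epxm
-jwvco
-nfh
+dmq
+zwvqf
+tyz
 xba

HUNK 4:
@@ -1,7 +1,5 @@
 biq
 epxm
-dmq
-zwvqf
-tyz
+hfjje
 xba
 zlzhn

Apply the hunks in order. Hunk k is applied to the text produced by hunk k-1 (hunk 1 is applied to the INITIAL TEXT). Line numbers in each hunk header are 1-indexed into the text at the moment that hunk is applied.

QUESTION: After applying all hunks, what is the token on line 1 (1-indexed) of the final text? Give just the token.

Answer: biq

Derivation:
Hunk 1: at line 3 remove [pgjgi] add [nla] -> 8 lines: biq epxm jwvco nla mhcrj ksth vpikz okrhk
Hunk 2: at line 2 remove [nla,mhcrj,ksth] add [nfh,xba,zlzhn] -> 8 lines: biq epxm jwvco nfh xba zlzhn vpikz okrhk
Hunk 3: at line 2 remove [jwvco,nfh] add [dmq,zwvqf,tyz] -> 9 lines: biq epxm dmq zwvqf tyz xba zlzhn vpikz okrhk
Hunk 4: at line 1 remove [dmq,zwvqf,tyz] add [hfjje] -> 7 lines: biq epxm hfjje xba zlzhn vpikz okrhk
Final line 1: biq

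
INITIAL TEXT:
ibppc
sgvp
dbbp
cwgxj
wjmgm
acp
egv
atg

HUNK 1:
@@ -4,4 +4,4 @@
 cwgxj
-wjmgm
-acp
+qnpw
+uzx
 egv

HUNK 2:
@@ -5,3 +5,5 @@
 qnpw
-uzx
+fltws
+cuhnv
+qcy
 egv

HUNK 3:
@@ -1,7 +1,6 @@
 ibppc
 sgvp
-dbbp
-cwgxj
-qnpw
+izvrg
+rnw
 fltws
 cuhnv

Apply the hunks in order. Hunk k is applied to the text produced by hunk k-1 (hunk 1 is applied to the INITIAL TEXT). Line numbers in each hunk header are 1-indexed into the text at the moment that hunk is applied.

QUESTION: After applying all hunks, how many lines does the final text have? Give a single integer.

Answer: 9

Derivation:
Hunk 1: at line 4 remove [wjmgm,acp] add [qnpw,uzx] -> 8 lines: ibppc sgvp dbbp cwgxj qnpw uzx egv atg
Hunk 2: at line 5 remove [uzx] add [fltws,cuhnv,qcy] -> 10 lines: ibppc sgvp dbbp cwgxj qnpw fltws cuhnv qcy egv atg
Hunk 3: at line 1 remove [dbbp,cwgxj,qnpw] add [izvrg,rnw] -> 9 lines: ibppc sgvp izvrg rnw fltws cuhnv qcy egv atg
Final line count: 9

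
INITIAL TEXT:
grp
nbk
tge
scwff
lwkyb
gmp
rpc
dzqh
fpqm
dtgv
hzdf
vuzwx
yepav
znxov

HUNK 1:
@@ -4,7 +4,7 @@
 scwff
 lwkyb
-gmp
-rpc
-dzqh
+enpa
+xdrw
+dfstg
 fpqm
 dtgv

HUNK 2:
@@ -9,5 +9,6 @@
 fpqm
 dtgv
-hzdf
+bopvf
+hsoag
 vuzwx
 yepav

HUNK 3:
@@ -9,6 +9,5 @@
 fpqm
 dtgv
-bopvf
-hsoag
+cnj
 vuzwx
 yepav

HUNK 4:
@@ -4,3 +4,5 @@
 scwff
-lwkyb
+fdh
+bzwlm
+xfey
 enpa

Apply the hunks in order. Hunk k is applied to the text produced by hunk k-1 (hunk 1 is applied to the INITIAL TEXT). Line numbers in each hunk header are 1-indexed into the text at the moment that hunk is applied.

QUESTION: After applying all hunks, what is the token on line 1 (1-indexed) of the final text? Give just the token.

Answer: grp

Derivation:
Hunk 1: at line 4 remove [gmp,rpc,dzqh] add [enpa,xdrw,dfstg] -> 14 lines: grp nbk tge scwff lwkyb enpa xdrw dfstg fpqm dtgv hzdf vuzwx yepav znxov
Hunk 2: at line 9 remove [hzdf] add [bopvf,hsoag] -> 15 lines: grp nbk tge scwff lwkyb enpa xdrw dfstg fpqm dtgv bopvf hsoag vuzwx yepav znxov
Hunk 3: at line 9 remove [bopvf,hsoag] add [cnj] -> 14 lines: grp nbk tge scwff lwkyb enpa xdrw dfstg fpqm dtgv cnj vuzwx yepav znxov
Hunk 4: at line 4 remove [lwkyb] add [fdh,bzwlm,xfey] -> 16 lines: grp nbk tge scwff fdh bzwlm xfey enpa xdrw dfstg fpqm dtgv cnj vuzwx yepav znxov
Final line 1: grp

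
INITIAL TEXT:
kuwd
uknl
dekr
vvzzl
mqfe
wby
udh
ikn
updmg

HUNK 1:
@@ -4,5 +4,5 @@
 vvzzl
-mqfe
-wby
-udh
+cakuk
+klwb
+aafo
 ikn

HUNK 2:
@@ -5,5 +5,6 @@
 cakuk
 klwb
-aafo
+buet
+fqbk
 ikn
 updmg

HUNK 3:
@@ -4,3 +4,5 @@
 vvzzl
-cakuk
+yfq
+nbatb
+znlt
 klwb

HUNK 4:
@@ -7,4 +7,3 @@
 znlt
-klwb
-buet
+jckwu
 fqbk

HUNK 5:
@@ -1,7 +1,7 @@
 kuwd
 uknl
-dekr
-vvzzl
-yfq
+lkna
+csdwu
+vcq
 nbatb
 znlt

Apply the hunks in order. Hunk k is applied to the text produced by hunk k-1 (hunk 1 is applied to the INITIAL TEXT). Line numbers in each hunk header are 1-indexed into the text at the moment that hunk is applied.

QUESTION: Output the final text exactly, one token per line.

Answer: kuwd
uknl
lkna
csdwu
vcq
nbatb
znlt
jckwu
fqbk
ikn
updmg

Derivation:
Hunk 1: at line 4 remove [mqfe,wby,udh] add [cakuk,klwb,aafo] -> 9 lines: kuwd uknl dekr vvzzl cakuk klwb aafo ikn updmg
Hunk 2: at line 5 remove [aafo] add [buet,fqbk] -> 10 lines: kuwd uknl dekr vvzzl cakuk klwb buet fqbk ikn updmg
Hunk 3: at line 4 remove [cakuk] add [yfq,nbatb,znlt] -> 12 lines: kuwd uknl dekr vvzzl yfq nbatb znlt klwb buet fqbk ikn updmg
Hunk 4: at line 7 remove [klwb,buet] add [jckwu] -> 11 lines: kuwd uknl dekr vvzzl yfq nbatb znlt jckwu fqbk ikn updmg
Hunk 5: at line 1 remove [dekr,vvzzl,yfq] add [lkna,csdwu,vcq] -> 11 lines: kuwd uknl lkna csdwu vcq nbatb znlt jckwu fqbk ikn updmg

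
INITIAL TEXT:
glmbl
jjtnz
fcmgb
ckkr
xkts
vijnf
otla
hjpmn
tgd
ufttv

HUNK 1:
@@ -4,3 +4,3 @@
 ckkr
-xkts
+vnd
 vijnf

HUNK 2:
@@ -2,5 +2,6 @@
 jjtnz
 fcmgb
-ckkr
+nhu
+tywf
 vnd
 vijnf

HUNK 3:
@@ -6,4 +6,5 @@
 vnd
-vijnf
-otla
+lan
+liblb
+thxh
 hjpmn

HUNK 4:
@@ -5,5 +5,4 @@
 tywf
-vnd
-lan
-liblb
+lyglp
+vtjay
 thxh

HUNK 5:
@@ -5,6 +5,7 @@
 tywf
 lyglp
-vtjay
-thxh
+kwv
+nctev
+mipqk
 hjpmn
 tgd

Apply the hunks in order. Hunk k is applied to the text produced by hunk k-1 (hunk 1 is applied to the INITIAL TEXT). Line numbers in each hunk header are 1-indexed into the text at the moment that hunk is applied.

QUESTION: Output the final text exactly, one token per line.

Hunk 1: at line 4 remove [xkts] add [vnd] -> 10 lines: glmbl jjtnz fcmgb ckkr vnd vijnf otla hjpmn tgd ufttv
Hunk 2: at line 2 remove [ckkr] add [nhu,tywf] -> 11 lines: glmbl jjtnz fcmgb nhu tywf vnd vijnf otla hjpmn tgd ufttv
Hunk 3: at line 6 remove [vijnf,otla] add [lan,liblb,thxh] -> 12 lines: glmbl jjtnz fcmgb nhu tywf vnd lan liblb thxh hjpmn tgd ufttv
Hunk 4: at line 5 remove [vnd,lan,liblb] add [lyglp,vtjay] -> 11 lines: glmbl jjtnz fcmgb nhu tywf lyglp vtjay thxh hjpmn tgd ufttv
Hunk 5: at line 5 remove [vtjay,thxh] add [kwv,nctev,mipqk] -> 12 lines: glmbl jjtnz fcmgb nhu tywf lyglp kwv nctev mipqk hjpmn tgd ufttv

Answer: glmbl
jjtnz
fcmgb
nhu
tywf
lyglp
kwv
nctev
mipqk
hjpmn
tgd
ufttv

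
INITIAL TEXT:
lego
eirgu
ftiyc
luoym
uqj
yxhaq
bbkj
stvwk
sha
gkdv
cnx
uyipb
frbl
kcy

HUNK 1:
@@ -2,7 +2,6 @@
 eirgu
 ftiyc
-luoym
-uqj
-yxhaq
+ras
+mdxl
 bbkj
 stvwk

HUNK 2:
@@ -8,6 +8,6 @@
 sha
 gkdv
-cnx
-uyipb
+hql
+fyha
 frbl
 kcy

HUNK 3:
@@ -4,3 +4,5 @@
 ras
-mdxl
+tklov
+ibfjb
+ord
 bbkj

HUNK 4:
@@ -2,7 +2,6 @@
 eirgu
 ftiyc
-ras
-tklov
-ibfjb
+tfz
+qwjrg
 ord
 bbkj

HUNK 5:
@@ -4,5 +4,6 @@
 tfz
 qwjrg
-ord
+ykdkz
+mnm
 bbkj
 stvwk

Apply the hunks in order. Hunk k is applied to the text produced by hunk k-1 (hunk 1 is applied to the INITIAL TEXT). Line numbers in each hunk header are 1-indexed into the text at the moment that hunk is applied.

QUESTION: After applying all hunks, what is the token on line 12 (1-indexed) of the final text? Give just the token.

Answer: hql

Derivation:
Hunk 1: at line 2 remove [luoym,uqj,yxhaq] add [ras,mdxl] -> 13 lines: lego eirgu ftiyc ras mdxl bbkj stvwk sha gkdv cnx uyipb frbl kcy
Hunk 2: at line 8 remove [cnx,uyipb] add [hql,fyha] -> 13 lines: lego eirgu ftiyc ras mdxl bbkj stvwk sha gkdv hql fyha frbl kcy
Hunk 3: at line 4 remove [mdxl] add [tklov,ibfjb,ord] -> 15 lines: lego eirgu ftiyc ras tklov ibfjb ord bbkj stvwk sha gkdv hql fyha frbl kcy
Hunk 4: at line 2 remove [ras,tklov,ibfjb] add [tfz,qwjrg] -> 14 lines: lego eirgu ftiyc tfz qwjrg ord bbkj stvwk sha gkdv hql fyha frbl kcy
Hunk 5: at line 4 remove [ord] add [ykdkz,mnm] -> 15 lines: lego eirgu ftiyc tfz qwjrg ykdkz mnm bbkj stvwk sha gkdv hql fyha frbl kcy
Final line 12: hql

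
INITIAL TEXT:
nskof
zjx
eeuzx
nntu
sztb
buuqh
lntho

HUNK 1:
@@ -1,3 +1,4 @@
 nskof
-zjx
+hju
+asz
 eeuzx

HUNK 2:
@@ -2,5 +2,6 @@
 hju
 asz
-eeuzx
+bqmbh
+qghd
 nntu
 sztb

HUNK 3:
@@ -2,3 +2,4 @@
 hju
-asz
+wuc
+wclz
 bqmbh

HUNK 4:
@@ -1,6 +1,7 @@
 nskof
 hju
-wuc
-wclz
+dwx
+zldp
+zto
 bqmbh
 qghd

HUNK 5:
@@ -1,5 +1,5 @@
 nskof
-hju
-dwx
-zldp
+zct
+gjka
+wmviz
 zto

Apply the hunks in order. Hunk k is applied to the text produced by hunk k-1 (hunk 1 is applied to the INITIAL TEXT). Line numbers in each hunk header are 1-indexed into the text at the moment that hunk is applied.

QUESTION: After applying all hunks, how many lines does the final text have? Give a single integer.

Answer: 11

Derivation:
Hunk 1: at line 1 remove [zjx] add [hju,asz] -> 8 lines: nskof hju asz eeuzx nntu sztb buuqh lntho
Hunk 2: at line 2 remove [eeuzx] add [bqmbh,qghd] -> 9 lines: nskof hju asz bqmbh qghd nntu sztb buuqh lntho
Hunk 3: at line 2 remove [asz] add [wuc,wclz] -> 10 lines: nskof hju wuc wclz bqmbh qghd nntu sztb buuqh lntho
Hunk 4: at line 1 remove [wuc,wclz] add [dwx,zldp,zto] -> 11 lines: nskof hju dwx zldp zto bqmbh qghd nntu sztb buuqh lntho
Hunk 5: at line 1 remove [hju,dwx,zldp] add [zct,gjka,wmviz] -> 11 lines: nskof zct gjka wmviz zto bqmbh qghd nntu sztb buuqh lntho
Final line count: 11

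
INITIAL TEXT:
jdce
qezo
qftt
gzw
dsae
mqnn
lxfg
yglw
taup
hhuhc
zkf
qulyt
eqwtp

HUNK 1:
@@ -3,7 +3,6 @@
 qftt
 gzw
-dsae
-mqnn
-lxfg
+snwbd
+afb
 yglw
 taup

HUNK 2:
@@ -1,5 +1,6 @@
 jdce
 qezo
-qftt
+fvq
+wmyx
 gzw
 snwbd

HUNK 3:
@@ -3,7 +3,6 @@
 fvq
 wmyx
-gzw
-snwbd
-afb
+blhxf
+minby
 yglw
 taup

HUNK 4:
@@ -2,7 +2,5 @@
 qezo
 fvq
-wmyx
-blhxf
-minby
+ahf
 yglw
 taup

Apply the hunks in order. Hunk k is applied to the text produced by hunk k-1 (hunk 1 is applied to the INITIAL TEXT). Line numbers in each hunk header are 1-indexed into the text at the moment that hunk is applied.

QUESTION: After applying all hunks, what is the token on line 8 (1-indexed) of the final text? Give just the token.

Hunk 1: at line 3 remove [dsae,mqnn,lxfg] add [snwbd,afb] -> 12 lines: jdce qezo qftt gzw snwbd afb yglw taup hhuhc zkf qulyt eqwtp
Hunk 2: at line 1 remove [qftt] add [fvq,wmyx] -> 13 lines: jdce qezo fvq wmyx gzw snwbd afb yglw taup hhuhc zkf qulyt eqwtp
Hunk 3: at line 3 remove [gzw,snwbd,afb] add [blhxf,minby] -> 12 lines: jdce qezo fvq wmyx blhxf minby yglw taup hhuhc zkf qulyt eqwtp
Hunk 4: at line 2 remove [wmyx,blhxf,minby] add [ahf] -> 10 lines: jdce qezo fvq ahf yglw taup hhuhc zkf qulyt eqwtp
Final line 8: zkf

Answer: zkf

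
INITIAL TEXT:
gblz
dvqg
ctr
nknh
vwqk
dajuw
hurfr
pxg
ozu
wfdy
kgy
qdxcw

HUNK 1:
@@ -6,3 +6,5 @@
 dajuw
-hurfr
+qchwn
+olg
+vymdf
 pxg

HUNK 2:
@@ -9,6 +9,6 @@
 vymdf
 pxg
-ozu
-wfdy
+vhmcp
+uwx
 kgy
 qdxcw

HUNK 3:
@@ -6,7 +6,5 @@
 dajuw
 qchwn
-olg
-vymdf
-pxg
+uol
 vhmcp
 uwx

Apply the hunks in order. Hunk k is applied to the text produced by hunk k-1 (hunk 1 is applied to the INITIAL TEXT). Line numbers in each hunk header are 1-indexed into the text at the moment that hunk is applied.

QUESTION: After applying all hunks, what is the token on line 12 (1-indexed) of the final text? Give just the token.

Hunk 1: at line 6 remove [hurfr] add [qchwn,olg,vymdf] -> 14 lines: gblz dvqg ctr nknh vwqk dajuw qchwn olg vymdf pxg ozu wfdy kgy qdxcw
Hunk 2: at line 9 remove [ozu,wfdy] add [vhmcp,uwx] -> 14 lines: gblz dvqg ctr nknh vwqk dajuw qchwn olg vymdf pxg vhmcp uwx kgy qdxcw
Hunk 3: at line 6 remove [olg,vymdf,pxg] add [uol] -> 12 lines: gblz dvqg ctr nknh vwqk dajuw qchwn uol vhmcp uwx kgy qdxcw
Final line 12: qdxcw

Answer: qdxcw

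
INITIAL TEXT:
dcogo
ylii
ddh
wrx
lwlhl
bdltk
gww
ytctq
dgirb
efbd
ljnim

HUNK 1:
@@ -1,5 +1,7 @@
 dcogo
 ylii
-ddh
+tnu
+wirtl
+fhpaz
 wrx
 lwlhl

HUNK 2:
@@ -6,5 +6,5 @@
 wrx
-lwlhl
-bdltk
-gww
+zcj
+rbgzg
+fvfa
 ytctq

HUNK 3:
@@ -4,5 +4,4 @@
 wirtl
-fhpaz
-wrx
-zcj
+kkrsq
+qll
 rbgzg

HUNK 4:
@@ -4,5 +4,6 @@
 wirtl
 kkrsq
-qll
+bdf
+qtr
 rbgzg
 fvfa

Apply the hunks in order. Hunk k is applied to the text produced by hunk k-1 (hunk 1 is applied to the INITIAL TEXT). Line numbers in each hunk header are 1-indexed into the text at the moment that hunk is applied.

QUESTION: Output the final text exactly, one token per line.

Answer: dcogo
ylii
tnu
wirtl
kkrsq
bdf
qtr
rbgzg
fvfa
ytctq
dgirb
efbd
ljnim

Derivation:
Hunk 1: at line 1 remove [ddh] add [tnu,wirtl,fhpaz] -> 13 lines: dcogo ylii tnu wirtl fhpaz wrx lwlhl bdltk gww ytctq dgirb efbd ljnim
Hunk 2: at line 6 remove [lwlhl,bdltk,gww] add [zcj,rbgzg,fvfa] -> 13 lines: dcogo ylii tnu wirtl fhpaz wrx zcj rbgzg fvfa ytctq dgirb efbd ljnim
Hunk 3: at line 4 remove [fhpaz,wrx,zcj] add [kkrsq,qll] -> 12 lines: dcogo ylii tnu wirtl kkrsq qll rbgzg fvfa ytctq dgirb efbd ljnim
Hunk 4: at line 4 remove [qll] add [bdf,qtr] -> 13 lines: dcogo ylii tnu wirtl kkrsq bdf qtr rbgzg fvfa ytctq dgirb efbd ljnim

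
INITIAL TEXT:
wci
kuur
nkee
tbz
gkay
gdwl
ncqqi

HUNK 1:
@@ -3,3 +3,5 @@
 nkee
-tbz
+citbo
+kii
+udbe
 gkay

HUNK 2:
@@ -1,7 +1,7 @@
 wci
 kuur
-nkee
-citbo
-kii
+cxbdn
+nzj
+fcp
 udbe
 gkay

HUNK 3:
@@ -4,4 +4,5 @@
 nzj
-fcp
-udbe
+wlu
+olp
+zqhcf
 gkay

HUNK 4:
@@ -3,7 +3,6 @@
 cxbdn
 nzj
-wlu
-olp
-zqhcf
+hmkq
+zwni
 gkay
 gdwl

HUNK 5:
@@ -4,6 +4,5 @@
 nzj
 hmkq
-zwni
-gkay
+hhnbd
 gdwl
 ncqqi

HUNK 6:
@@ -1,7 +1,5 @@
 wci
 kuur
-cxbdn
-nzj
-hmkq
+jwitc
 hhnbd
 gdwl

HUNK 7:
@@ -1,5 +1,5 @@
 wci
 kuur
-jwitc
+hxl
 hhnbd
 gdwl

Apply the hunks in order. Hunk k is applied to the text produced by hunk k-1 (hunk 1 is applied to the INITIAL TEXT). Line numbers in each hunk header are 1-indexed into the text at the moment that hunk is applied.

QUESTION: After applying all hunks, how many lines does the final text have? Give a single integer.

Hunk 1: at line 3 remove [tbz] add [citbo,kii,udbe] -> 9 lines: wci kuur nkee citbo kii udbe gkay gdwl ncqqi
Hunk 2: at line 1 remove [nkee,citbo,kii] add [cxbdn,nzj,fcp] -> 9 lines: wci kuur cxbdn nzj fcp udbe gkay gdwl ncqqi
Hunk 3: at line 4 remove [fcp,udbe] add [wlu,olp,zqhcf] -> 10 lines: wci kuur cxbdn nzj wlu olp zqhcf gkay gdwl ncqqi
Hunk 4: at line 3 remove [wlu,olp,zqhcf] add [hmkq,zwni] -> 9 lines: wci kuur cxbdn nzj hmkq zwni gkay gdwl ncqqi
Hunk 5: at line 4 remove [zwni,gkay] add [hhnbd] -> 8 lines: wci kuur cxbdn nzj hmkq hhnbd gdwl ncqqi
Hunk 6: at line 1 remove [cxbdn,nzj,hmkq] add [jwitc] -> 6 lines: wci kuur jwitc hhnbd gdwl ncqqi
Hunk 7: at line 1 remove [jwitc] add [hxl] -> 6 lines: wci kuur hxl hhnbd gdwl ncqqi
Final line count: 6

Answer: 6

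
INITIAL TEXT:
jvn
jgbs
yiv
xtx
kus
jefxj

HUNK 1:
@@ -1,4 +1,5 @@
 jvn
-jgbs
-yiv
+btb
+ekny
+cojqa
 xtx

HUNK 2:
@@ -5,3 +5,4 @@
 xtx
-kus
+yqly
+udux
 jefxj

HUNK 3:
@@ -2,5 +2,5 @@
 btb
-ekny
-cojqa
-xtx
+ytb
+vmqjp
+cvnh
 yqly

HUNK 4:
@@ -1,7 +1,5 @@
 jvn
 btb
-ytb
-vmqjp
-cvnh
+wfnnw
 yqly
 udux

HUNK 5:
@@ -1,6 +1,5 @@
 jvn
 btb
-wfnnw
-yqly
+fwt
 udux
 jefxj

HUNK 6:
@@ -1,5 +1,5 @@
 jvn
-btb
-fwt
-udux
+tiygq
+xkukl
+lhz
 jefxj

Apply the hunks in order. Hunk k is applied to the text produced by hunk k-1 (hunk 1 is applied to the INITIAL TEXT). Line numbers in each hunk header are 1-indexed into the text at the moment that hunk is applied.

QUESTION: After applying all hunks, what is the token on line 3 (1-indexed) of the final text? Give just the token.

Hunk 1: at line 1 remove [jgbs,yiv] add [btb,ekny,cojqa] -> 7 lines: jvn btb ekny cojqa xtx kus jefxj
Hunk 2: at line 5 remove [kus] add [yqly,udux] -> 8 lines: jvn btb ekny cojqa xtx yqly udux jefxj
Hunk 3: at line 2 remove [ekny,cojqa,xtx] add [ytb,vmqjp,cvnh] -> 8 lines: jvn btb ytb vmqjp cvnh yqly udux jefxj
Hunk 4: at line 1 remove [ytb,vmqjp,cvnh] add [wfnnw] -> 6 lines: jvn btb wfnnw yqly udux jefxj
Hunk 5: at line 1 remove [wfnnw,yqly] add [fwt] -> 5 lines: jvn btb fwt udux jefxj
Hunk 6: at line 1 remove [btb,fwt,udux] add [tiygq,xkukl,lhz] -> 5 lines: jvn tiygq xkukl lhz jefxj
Final line 3: xkukl

Answer: xkukl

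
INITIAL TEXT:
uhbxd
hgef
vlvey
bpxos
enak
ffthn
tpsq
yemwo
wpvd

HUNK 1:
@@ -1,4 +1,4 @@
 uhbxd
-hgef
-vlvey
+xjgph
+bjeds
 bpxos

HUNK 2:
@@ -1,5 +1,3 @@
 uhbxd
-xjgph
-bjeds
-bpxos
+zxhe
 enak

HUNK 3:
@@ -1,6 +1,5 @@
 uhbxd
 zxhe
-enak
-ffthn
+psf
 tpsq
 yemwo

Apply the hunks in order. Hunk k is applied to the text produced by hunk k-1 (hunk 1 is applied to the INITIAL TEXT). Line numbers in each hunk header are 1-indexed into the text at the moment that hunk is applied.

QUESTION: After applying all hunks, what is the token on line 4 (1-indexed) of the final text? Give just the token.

Answer: tpsq

Derivation:
Hunk 1: at line 1 remove [hgef,vlvey] add [xjgph,bjeds] -> 9 lines: uhbxd xjgph bjeds bpxos enak ffthn tpsq yemwo wpvd
Hunk 2: at line 1 remove [xjgph,bjeds,bpxos] add [zxhe] -> 7 lines: uhbxd zxhe enak ffthn tpsq yemwo wpvd
Hunk 3: at line 1 remove [enak,ffthn] add [psf] -> 6 lines: uhbxd zxhe psf tpsq yemwo wpvd
Final line 4: tpsq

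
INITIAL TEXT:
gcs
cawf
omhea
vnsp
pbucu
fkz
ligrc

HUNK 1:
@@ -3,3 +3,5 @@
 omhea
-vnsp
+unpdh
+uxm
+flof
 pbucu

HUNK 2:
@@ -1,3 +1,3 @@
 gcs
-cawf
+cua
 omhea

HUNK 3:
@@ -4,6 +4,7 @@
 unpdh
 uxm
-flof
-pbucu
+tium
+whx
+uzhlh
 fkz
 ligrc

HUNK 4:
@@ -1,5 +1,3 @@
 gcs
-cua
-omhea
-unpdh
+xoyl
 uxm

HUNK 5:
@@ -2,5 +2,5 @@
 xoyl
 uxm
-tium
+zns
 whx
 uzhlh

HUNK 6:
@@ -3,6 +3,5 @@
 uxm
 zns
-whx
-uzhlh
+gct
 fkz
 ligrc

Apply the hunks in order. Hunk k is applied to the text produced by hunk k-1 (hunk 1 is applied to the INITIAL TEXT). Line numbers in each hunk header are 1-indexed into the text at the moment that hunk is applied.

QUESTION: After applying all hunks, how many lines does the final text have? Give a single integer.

Answer: 7

Derivation:
Hunk 1: at line 3 remove [vnsp] add [unpdh,uxm,flof] -> 9 lines: gcs cawf omhea unpdh uxm flof pbucu fkz ligrc
Hunk 2: at line 1 remove [cawf] add [cua] -> 9 lines: gcs cua omhea unpdh uxm flof pbucu fkz ligrc
Hunk 3: at line 4 remove [flof,pbucu] add [tium,whx,uzhlh] -> 10 lines: gcs cua omhea unpdh uxm tium whx uzhlh fkz ligrc
Hunk 4: at line 1 remove [cua,omhea,unpdh] add [xoyl] -> 8 lines: gcs xoyl uxm tium whx uzhlh fkz ligrc
Hunk 5: at line 2 remove [tium] add [zns] -> 8 lines: gcs xoyl uxm zns whx uzhlh fkz ligrc
Hunk 6: at line 3 remove [whx,uzhlh] add [gct] -> 7 lines: gcs xoyl uxm zns gct fkz ligrc
Final line count: 7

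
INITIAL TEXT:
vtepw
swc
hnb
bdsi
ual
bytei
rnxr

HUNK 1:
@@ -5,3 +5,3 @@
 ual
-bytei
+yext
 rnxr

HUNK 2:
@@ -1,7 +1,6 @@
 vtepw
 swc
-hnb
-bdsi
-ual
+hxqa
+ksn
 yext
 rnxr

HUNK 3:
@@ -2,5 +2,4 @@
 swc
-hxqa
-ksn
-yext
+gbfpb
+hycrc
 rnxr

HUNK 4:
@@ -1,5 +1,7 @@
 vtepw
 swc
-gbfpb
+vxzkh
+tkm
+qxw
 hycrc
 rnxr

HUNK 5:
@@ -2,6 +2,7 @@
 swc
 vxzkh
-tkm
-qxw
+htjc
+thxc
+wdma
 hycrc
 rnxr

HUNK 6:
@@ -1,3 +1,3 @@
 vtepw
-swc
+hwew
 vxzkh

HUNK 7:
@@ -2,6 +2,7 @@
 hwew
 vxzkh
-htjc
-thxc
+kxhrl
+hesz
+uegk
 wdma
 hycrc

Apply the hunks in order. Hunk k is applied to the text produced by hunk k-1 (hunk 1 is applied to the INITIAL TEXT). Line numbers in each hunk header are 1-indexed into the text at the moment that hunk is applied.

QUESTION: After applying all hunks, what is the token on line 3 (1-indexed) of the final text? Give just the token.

Answer: vxzkh

Derivation:
Hunk 1: at line 5 remove [bytei] add [yext] -> 7 lines: vtepw swc hnb bdsi ual yext rnxr
Hunk 2: at line 1 remove [hnb,bdsi,ual] add [hxqa,ksn] -> 6 lines: vtepw swc hxqa ksn yext rnxr
Hunk 3: at line 2 remove [hxqa,ksn,yext] add [gbfpb,hycrc] -> 5 lines: vtepw swc gbfpb hycrc rnxr
Hunk 4: at line 1 remove [gbfpb] add [vxzkh,tkm,qxw] -> 7 lines: vtepw swc vxzkh tkm qxw hycrc rnxr
Hunk 5: at line 2 remove [tkm,qxw] add [htjc,thxc,wdma] -> 8 lines: vtepw swc vxzkh htjc thxc wdma hycrc rnxr
Hunk 6: at line 1 remove [swc] add [hwew] -> 8 lines: vtepw hwew vxzkh htjc thxc wdma hycrc rnxr
Hunk 7: at line 2 remove [htjc,thxc] add [kxhrl,hesz,uegk] -> 9 lines: vtepw hwew vxzkh kxhrl hesz uegk wdma hycrc rnxr
Final line 3: vxzkh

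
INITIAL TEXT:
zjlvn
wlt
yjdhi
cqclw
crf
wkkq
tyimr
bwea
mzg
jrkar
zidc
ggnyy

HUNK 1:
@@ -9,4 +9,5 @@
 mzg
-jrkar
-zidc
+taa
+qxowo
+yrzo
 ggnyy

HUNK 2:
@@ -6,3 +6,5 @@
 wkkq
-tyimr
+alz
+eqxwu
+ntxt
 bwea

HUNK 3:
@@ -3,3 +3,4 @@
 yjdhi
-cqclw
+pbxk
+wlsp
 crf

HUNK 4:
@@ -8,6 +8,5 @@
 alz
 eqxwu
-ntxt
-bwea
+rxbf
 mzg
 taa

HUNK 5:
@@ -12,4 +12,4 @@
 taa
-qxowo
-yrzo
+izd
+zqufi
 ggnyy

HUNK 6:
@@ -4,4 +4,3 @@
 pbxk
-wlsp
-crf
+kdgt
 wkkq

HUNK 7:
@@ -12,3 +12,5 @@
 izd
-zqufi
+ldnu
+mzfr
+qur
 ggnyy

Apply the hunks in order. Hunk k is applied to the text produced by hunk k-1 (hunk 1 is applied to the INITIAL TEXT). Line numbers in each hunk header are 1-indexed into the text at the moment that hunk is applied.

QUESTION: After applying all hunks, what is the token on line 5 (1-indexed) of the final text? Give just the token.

Answer: kdgt

Derivation:
Hunk 1: at line 9 remove [jrkar,zidc] add [taa,qxowo,yrzo] -> 13 lines: zjlvn wlt yjdhi cqclw crf wkkq tyimr bwea mzg taa qxowo yrzo ggnyy
Hunk 2: at line 6 remove [tyimr] add [alz,eqxwu,ntxt] -> 15 lines: zjlvn wlt yjdhi cqclw crf wkkq alz eqxwu ntxt bwea mzg taa qxowo yrzo ggnyy
Hunk 3: at line 3 remove [cqclw] add [pbxk,wlsp] -> 16 lines: zjlvn wlt yjdhi pbxk wlsp crf wkkq alz eqxwu ntxt bwea mzg taa qxowo yrzo ggnyy
Hunk 4: at line 8 remove [ntxt,bwea] add [rxbf] -> 15 lines: zjlvn wlt yjdhi pbxk wlsp crf wkkq alz eqxwu rxbf mzg taa qxowo yrzo ggnyy
Hunk 5: at line 12 remove [qxowo,yrzo] add [izd,zqufi] -> 15 lines: zjlvn wlt yjdhi pbxk wlsp crf wkkq alz eqxwu rxbf mzg taa izd zqufi ggnyy
Hunk 6: at line 4 remove [wlsp,crf] add [kdgt] -> 14 lines: zjlvn wlt yjdhi pbxk kdgt wkkq alz eqxwu rxbf mzg taa izd zqufi ggnyy
Hunk 7: at line 12 remove [zqufi] add [ldnu,mzfr,qur] -> 16 lines: zjlvn wlt yjdhi pbxk kdgt wkkq alz eqxwu rxbf mzg taa izd ldnu mzfr qur ggnyy
Final line 5: kdgt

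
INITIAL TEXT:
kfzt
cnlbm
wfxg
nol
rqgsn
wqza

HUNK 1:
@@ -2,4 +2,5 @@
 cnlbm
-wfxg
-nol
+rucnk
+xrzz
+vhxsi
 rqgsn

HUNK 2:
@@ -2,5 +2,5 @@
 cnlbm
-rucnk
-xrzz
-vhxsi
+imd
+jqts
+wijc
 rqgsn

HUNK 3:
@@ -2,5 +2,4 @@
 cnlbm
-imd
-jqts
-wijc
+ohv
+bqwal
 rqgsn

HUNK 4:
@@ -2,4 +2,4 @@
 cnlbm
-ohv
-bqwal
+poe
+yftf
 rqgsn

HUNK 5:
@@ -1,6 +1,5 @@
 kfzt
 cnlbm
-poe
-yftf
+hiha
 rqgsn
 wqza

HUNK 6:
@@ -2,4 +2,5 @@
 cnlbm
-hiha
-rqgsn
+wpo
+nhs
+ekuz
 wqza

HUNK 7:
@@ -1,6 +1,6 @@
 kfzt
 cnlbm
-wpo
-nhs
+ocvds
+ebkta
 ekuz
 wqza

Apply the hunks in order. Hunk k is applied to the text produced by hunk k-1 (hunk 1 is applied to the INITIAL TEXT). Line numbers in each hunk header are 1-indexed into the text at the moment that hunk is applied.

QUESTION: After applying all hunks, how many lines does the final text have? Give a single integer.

Hunk 1: at line 2 remove [wfxg,nol] add [rucnk,xrzz,vhxsi] -> 7 lines: kfzt cnlbm rucnk xrzz vhxsi rqgsn wqza
Hunk 2: at line 2 remove [rucnk,xrzz,vhxsi] add [imd,jqts,wijc] -> 7 lines: kfzt cnlbm imd jqts wijc rqgsn wqza
Hunk 3: at line 2 remove [imd,jqts,wijc] add [ohv,bqwal] -> 6 lines: kfzt cnlbm ohv bqwal rqgsn wqza
Hunk 4: at line 2 remove [ohv,bqwal] add [poe,yftf] -> 6 lines: kfzt cnlbm poe yftf rqgsn wqza
Hunk 5: at line 1 remove [poe,yftf] add [hiha] -> 5 lines: kfzt cnlbm hiha rqgsn wqza
Hunk 6: at line 2 remove [hiha,rqgsn] add [wpo,nhs,ekuz] -> 6 lines: kfzt cnlbm wpo nhs ekuz wqza
Hunk 7: at line 1 remove [wpo,nhs] add [ocvds,ebkta] -> 6 lines: kfzt cnlbm ocvds ebkta ekuz wqza
Final line count: 6

Answer: 6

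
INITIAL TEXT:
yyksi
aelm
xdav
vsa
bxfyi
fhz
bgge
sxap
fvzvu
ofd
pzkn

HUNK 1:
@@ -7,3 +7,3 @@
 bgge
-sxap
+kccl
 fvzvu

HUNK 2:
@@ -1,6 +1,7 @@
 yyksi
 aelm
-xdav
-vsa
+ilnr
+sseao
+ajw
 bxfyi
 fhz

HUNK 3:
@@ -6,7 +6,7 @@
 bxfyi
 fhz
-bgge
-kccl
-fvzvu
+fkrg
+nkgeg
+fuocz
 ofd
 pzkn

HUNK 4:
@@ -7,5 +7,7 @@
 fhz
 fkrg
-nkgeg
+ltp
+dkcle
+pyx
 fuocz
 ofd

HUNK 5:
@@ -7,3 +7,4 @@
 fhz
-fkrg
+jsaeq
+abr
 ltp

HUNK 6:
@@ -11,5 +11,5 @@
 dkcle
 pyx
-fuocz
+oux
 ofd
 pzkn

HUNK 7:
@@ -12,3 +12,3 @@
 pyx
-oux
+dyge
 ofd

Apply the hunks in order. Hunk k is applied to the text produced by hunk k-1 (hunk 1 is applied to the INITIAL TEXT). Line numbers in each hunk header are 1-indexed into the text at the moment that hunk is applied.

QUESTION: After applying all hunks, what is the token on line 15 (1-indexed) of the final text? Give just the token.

Hunk 1: at line 7 remove [sxap] add [kccl] -> 11 lines: yyksi aelm xdav vsa bxfyi fhz bgge kccl fvzvu ofd pzkn
Hunk 2: at line 1 remove [xdav,vsa] add [ilnr,sseao,ajw] -> 12 lines: yyksi aelm ilnr sseao ajw bxfyi fhz bgge kccl fvzvu ofd pzkn
Hunk 3: at line 6 remove [bgge,kccl,fvzvu] add [fkrg,nkgeg,fuocz] -> 12 lines: yyksi aelm ilnr sseao ajw bxfyi fhz fkrg nkgeg fuocz ofd pzkn
Hunk 4: at line 7 remove [nkgeg] add [ltp,dkcle,pyx] -> 14 lines: yyksi aelm ilnr sseao ajw bxfyi fhz fkrg ltp dkcle pyx fuocz ofd pzkn
Hunk 5: at line 7 remove [fkrg] add [jsaeq,abr] -> 15 lines: yyksi aelm ilnr sseao ajw bxfyi fhz jsaeq abr ltp dkcle pyx fuocz ofd pzkn
Hunk 6: at line 11 remove [fuocz] add [oux] -> 15 lines: yyksi aelm ilnr sseao ajw bxfyi fhz jsaeq abr ltp dkcle pyx oux ofd pzkn
Hunk 7: at line 12 remove [oux] add [dyge] -> 15 lines: yyksi aelm ilnr sseao ajw bxfyi fhz jsaeq abr ltp dkcle pyx dyge ofd pzkn
Final line 15: pzkn

Answer: pzkn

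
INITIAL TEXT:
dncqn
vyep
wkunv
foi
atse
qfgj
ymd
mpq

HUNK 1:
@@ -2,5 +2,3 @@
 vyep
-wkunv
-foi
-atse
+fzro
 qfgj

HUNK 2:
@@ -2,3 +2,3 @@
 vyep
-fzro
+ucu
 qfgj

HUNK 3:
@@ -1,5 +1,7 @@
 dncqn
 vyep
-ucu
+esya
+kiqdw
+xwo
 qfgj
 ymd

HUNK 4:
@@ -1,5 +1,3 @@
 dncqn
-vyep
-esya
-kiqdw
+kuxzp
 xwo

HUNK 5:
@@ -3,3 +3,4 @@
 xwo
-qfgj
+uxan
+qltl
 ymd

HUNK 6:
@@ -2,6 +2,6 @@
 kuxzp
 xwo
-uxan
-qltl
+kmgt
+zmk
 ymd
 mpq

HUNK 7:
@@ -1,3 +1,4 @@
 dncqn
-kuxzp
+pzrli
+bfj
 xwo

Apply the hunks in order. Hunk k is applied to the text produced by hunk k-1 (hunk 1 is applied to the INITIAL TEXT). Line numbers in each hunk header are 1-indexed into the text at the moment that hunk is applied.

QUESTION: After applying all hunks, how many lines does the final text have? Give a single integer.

Hunk 1: at line 2 remove [wkunv,foi,atse] add [fzro] -> 6 lines: dncqn vyep fzro qfgj ymd mpq
Hunk 2: at line 2 remove [fzro] add [ucu] -> 6 lines: dncqn vyep ucu qfgj ymd mpq
Hunk 3: at line 1 remove [ucu] add [esya,kiqdw,xwo] -> 8 lines: dncqn vyep esya kiqdw xwo qfgj ymd mpq
Hunk 4: at line 1 remove [vyep,esya,kiqdw] add [kuxzp] -> 6 lines: dncqn kuxzp xwo qfgj ymd mpq
Hunk 5: at line 3 remove [qfgj] add [uxan,qltl] -> 7 lines: dncqn kuxzp xwo uxan qltl ymd mpq
Hunk 6: at line 2 remove [uxan,qltl] add [kmgt,zmk] -> 7 lines: dncqn kuxzp xwo kmgt zmk ymd mpq
Hunk 7: at line 1 remove [kuxzp] add [pzrli,bfj] -> 8 lines: dncqn pzrli bfj xwo kmgt zmk ymd mpq
Final line count: 8

Answer: 8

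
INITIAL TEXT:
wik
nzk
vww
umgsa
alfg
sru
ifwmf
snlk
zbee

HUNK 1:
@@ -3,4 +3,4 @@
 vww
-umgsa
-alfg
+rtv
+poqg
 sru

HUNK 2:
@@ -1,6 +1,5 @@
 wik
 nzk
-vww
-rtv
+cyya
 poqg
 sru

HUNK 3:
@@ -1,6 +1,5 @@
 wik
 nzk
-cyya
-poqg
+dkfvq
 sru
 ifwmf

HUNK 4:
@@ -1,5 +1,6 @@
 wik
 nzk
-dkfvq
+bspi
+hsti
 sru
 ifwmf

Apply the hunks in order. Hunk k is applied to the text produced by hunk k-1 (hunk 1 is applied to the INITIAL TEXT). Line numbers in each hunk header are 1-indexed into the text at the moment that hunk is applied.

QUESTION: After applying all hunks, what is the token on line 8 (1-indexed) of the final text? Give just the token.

Answer: zbee

Derivation:
Hunk 1: at line 3 remove [umgsa,alfg] add [rtv,poqg] -> 9 lines: wik nzk vww rtv poqg sru ifwmf snlk zbee
Hunk 2: at line 1 remove [vww,rtv] add [cyya] -> 8 lines: wik nzk cyya poqg sru ifwmf snlk zbee
Hunk 3: at line 1 remove [cyya,poqg] add [dkfvq] -> 7 lines: wik nzk dkfvq sru ifwmf snlk zbee
Hunk 4: at line 1 remove [dkfvq] add [bspi,hsti] -> 8 lines: wik nzk bspi hsti sru ifwmf snlk zbee
Final line 8: zbee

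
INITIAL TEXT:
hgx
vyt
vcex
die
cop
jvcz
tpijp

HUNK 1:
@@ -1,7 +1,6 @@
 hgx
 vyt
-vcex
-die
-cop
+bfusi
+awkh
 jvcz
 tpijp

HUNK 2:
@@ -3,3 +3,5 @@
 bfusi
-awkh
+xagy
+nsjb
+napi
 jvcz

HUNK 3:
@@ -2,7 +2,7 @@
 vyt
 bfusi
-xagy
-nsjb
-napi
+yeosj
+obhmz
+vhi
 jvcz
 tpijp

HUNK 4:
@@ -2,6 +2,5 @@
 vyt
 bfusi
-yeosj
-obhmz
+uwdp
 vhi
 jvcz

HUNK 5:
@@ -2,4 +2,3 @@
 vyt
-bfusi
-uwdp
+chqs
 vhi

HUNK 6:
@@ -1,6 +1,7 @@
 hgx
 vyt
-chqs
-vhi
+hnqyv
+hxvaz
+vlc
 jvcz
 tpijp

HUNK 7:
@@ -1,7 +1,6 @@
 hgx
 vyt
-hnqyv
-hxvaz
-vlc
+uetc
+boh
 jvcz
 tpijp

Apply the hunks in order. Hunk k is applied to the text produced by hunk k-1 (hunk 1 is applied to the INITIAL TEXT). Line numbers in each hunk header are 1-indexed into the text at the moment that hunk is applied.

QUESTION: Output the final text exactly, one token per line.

Answer: hgx
vyt
uetc
boh
jvcz
tpijp

Derivation:
Hunk 1: at line 1 remove [vcex,die,cop] add [bfusi,awkh] -> 6 lines: hgx vyt bfusi awkh jvcz tpijp
Hunk 2: at line 3 remove [awkh] add [xagy,nsjb,napi] -> 8 lines: hgx vyt bfusi xagy nsjb napi jvcz tpijp
Hunk 3: at line 2 remove [xagy,nsjb,napi] add [yeosj,obhmz,vhi] -> 8 lines: hgx vyt bfusi yeosj obhmz vhi jvcz tpijp
Hunk 4: at line 2 remove [yeosj,obhmz] add [uwdp] -> 7 lines: hgx vyt bfusi uwdp vhi jvcz tpijp
Hunk 5: at line 2 remove [bfusi,uwdp] add [chqs] -> 6 lines: hgx vyt chqs vhi jvcz tpijp
Hunk 6: at line 1 remove [chqs,vhi] add [hnqyv,hxvaz,vlc] -> 7 lines: hgx vyt hnqyv hxvaz vlc jvcz tpijp
Hunk 7: at line 1 remove [hnqyv,hxvaz,vlc] add [uetc,boh] -> 6 lines: hgx vyt uetc boh jvcz tpijp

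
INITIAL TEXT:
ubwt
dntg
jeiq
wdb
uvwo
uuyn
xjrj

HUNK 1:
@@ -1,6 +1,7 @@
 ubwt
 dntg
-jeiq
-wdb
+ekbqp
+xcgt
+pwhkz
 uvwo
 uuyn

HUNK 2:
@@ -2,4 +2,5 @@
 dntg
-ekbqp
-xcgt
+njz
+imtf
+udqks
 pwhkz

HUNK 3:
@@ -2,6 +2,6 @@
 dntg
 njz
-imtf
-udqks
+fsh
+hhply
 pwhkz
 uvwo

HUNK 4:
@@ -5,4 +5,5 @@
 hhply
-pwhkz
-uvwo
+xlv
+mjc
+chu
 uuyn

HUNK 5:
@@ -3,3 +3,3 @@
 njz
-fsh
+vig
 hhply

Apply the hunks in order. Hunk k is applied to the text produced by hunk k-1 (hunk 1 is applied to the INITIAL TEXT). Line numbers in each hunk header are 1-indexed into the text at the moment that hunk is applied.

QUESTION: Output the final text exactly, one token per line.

Hunk 1: at line 1 remove [jeiq,wdb] add [ekbqp,xcgt,pwhkz] -> 8 lines: ubwt dntg ekbqp xcgt pwhkz uvwo uuyn xjrj
Hunk 2: at line 2 remove [ekbqp,xcgt] add [njz,imtf,udqks] -> 9 lines: ubwt dntg njz imtf udqks pwhkz uvwo uuyn xjrj
Hunk 3: at line 2 remove [imtf,udqks] add [fsh,hhply] -> 9 lines: ubwt dntg njz fsh hhply pwhkz uvwo uuyn xjrj
Hunk 4: at line 5 remove [pwhkz,uvwo] add [xlv,mjc,chu] -> 10 lines: ubwt dntg njz fsh hhply xlv mjc chu uuyn xjrj
Hunk 5: at line 3 remove [fsh] add [vig] -> 10 lines: ubwt dntg njz vig hhply xlv mjc chu uuyn xjrj

Answer: ubwt
dntg
njz
vig
hhply
xlv
mjc
chu
uuyn
xjrj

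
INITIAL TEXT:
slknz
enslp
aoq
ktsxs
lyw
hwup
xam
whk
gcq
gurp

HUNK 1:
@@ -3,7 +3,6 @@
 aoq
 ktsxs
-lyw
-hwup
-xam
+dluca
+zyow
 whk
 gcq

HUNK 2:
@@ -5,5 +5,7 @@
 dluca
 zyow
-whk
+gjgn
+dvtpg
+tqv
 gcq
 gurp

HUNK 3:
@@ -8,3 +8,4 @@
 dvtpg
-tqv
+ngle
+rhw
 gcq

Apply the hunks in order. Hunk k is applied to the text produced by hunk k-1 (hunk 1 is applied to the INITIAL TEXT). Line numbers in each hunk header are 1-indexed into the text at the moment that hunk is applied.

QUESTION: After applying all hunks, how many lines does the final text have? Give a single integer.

Hunk 1: at line 3 remove [lyw,hwup,xam] add [dluca,zyow] -> 9 lines: slknz enslp aoq ktsxs dluca zyow whk gcq gurp
Hunk 2: at line 5 remove [whk] add [gjgn,dvtpg,tqv] -> 11 lines: slknz enslp aoq ktsxs dluca zyow gjgn dvtpg tqv gcq gurp
Hunk 3: at line 8 remove [tqv] add [ngle,rhw] -> 12 lines: slknz enslp aoq ktsxs dluca zyow gjgn dvtpg ngle rhw gcq gurp
Final line count: 12

Answer: 12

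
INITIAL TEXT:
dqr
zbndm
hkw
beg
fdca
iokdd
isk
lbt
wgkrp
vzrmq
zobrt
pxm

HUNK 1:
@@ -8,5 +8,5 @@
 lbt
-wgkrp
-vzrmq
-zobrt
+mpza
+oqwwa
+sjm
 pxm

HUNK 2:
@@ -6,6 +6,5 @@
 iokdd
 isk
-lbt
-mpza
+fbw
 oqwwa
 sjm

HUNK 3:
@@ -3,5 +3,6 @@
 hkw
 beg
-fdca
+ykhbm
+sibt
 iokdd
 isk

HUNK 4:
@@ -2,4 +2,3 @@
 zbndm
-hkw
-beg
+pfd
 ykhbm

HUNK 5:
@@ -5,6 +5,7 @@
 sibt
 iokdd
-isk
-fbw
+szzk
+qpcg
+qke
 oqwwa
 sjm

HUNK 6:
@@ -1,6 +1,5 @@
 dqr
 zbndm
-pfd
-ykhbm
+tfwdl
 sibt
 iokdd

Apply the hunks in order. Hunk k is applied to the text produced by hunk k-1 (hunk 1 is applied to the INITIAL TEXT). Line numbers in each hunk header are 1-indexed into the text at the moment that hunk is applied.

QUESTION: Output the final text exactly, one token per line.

Hunk 1: at line 8 remove [wgkrp,vzrmq,zobrt] add [mpza,oqwwa,sjm] -> 12 lines: dqr zbndm hkw beg fdca iokdd isk lbt mpza oqwwa sjm pxm
Hunk 2: at line 6 remove [lbt,mpza] add [fbw] -> 11 lines: dqr zbndm hkw beg fdca iokdd isk fbw oqwwa sjm pxm
Hunk 3: at line 3 remove [fdca] add [ykhbm,sibt] -> 12 lines: dqr zbndm hkw beg ykhbm sibt iokdd isk fbw oqwwa sjm pxm
Hunk 4: at line 2 remove [hkw,beg] add [pfd] -> 11 lines: dqr zbndm pfd ykhbm sibt iokdd isk fbw oqwwa sjm pxm
Hunk 5: at line 5 remove [isk,fbw] add [szzk,qpcg,qke] -> 12 lines: dqr zbndm pfd ykhbm sibt iokdd szzk qpcg qke oqwwa sjm pxm
Hunk 6: at line 1 remove [pfd,ykhbm] add [tfwdl] -> 11 lines: dqr zbndm tfwdl sibt iokdd szzk qpcg qke oqwwa sjm pxm

Answer: dqr
zbndm
tfwdl
sibt
iokdd
szzk
qpcg
qke
oqwwa
sjm
pxm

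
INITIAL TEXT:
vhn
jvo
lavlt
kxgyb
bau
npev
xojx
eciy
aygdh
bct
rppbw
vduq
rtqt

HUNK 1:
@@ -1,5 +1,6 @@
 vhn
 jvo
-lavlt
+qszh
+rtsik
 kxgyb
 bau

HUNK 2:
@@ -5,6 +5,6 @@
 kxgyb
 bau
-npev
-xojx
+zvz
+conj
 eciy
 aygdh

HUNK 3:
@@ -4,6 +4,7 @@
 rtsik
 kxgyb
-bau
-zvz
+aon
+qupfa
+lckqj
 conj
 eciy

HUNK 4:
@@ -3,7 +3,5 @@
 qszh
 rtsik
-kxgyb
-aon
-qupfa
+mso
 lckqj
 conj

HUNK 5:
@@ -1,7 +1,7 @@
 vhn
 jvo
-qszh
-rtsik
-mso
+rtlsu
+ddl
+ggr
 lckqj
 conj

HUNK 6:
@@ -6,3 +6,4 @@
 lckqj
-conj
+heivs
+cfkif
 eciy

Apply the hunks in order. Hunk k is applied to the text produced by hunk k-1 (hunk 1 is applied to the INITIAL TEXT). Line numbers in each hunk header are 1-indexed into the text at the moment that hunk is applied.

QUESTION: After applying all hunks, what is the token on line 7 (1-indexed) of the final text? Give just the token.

Hunk 1: at line 1 remove [lavlt] add [qszh,rtsik] -> 14 lines: vhn jvo qszh rtsik kxgyb bau npev xojx eciy aygdh bct rppbw vduq rtqt
Hunk 2: at line 5 remove [npev,xojx] add [zvz,conj] -> 14 lines: vhn jvo qszh rtsik kxgyb bau zvz conj eciy aygdh bct rppbw vduq rtqt
Hunk 3: at line 4 remove [bau,zvz] add [aon,qupfa,lckqj] -> 15 lines: vhn jvo qszh rtsik kxgyb aon qupfa lckqj conj eciy aygdh bct rppbw vduq rtqt
Hunk 4: at line 3 remove [kxgyb,aon,qupfa] add [mso] -> 13 lines: vhn jvo qszh rtsik mso lckqj conj eciy aygdh bct rppbw vduq rtqt
Hunk 5: at line 1 remove [qszh,rtsik,mso] add [rtlsu,ddl,ggr] -> 13 lines: vhn jvo rtlsu ddl ggr lckqj conj eciy aygdh bct rppbw vduq rtqt
Hunk 6: at line 6 remove [conj] add [heivs,cfkif] -> 14 lines: vhn jvo rtlsu ddl ggr lckqj heivs cfkif eciy aygdh bct rppbw vduq rtqt
Final line 7: heivs

Answer: heivs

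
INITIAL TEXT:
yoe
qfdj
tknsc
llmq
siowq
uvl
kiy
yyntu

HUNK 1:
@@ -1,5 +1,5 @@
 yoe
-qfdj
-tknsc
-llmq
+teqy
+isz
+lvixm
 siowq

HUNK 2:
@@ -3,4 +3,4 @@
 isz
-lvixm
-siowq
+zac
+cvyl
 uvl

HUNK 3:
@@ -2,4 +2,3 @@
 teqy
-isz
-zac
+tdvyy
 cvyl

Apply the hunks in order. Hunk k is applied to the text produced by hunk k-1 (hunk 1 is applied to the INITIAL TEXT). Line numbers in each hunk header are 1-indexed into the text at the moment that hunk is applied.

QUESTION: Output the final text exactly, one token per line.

Hunk 1: at line 1 remove [qfdj,tknsc,llmq] add [teqy,isz,lvixm] -> 8 lines: yoe teqy isz lvixm siowq uvl kiy yyntu
Hunk 2: at line 3 remove [lvixm,siowq] add [zac,cvyl] -> 8 lines: yoe teqy isz zac cvyl uvl kiy yyntu
Hunk 3: at line 2 remove [isz,zac] add [tdvyy] -> 7 lines: yoe teqy tdvyy cvyl uvl kiy yyntu

Answer: yoe
teqy
tdvyy
cvyl
uvl
kiy
yyntu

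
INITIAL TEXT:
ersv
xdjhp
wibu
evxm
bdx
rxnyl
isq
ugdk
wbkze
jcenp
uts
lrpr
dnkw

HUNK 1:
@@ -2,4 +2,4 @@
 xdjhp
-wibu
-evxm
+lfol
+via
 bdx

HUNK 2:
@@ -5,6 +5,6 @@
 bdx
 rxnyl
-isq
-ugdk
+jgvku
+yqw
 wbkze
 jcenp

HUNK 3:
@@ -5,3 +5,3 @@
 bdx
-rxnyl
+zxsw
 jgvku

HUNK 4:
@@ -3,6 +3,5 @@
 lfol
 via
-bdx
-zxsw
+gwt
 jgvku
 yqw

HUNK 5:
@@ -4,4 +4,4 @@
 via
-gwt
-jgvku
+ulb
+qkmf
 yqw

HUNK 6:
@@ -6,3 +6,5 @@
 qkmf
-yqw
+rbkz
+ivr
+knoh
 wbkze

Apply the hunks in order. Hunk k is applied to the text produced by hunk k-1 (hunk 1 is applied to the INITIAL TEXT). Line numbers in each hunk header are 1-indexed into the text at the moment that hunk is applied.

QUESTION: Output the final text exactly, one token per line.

Answer: ersv
xdjhp
lfol
via
ulb
qkmf
rbkz
ivr
knoh
wbkze
jcenp
uts
lrpr
dnkw

Derivation:
Hunk 1: at line 2 remove [wibu,evxm] add [lfol,via] -> 13 lines: ersv xdjhp lfol via bdx rxnyl isq ugdk wbkze jcenp uts lrpr dnkw
Hunk 2: at line 5 remove [isq,ugdk] add [jgvku,yqw] -> 13 lines: ersv xdjhp lfol via bdx rxnyl jgvku yqw wbkze jcenp uts lrpr dnkw
Hunk 3: at line 5 remove [rxnyl] add [zxsw] -> 13 lines: ersv xdjhp lfol via bdx zxsw jgvku yqw wbkze jcenp uts lrpr dnkw
Hunk 4: at line 3 remove [bdx,zxsw] add [gwt] -> 12 lines: ersv xdjhp lfol via gwt jgvku yqw wbkze jcenp uts lrpr dnkw
Hunk 5: at line 4 remove [gwt,jgvku] add [ulb,qkmf] -> 12 lines: ersv xdjhp lfol via ulb qkmf yqw wbkze jcenp uts lrpr dnkw
Hunk 6: at line 6 remove [yqw] add [rbkz,ivr,knoh] -> 14 lines: ersv xdjhp lfol via ulb qkmf rbkz ivr knoh wbkze jcenp uts lrpr dnkw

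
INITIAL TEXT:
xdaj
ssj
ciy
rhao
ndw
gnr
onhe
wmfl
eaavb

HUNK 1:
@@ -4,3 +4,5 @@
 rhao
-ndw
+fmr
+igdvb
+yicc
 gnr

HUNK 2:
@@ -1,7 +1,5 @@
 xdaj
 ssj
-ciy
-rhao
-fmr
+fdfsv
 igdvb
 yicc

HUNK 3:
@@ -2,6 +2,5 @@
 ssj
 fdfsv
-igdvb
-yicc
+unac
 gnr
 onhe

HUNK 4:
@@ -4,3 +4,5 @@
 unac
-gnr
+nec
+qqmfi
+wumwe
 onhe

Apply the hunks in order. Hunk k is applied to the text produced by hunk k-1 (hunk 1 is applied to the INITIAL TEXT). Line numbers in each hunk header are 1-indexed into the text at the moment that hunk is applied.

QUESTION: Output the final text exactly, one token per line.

Answer: xdaj
ssj
fdfsv
unac
nec
qqmfi
wumwe
onhe
wmfl
eaavb

Derivation:
Hunk 1: at line 4 remove [ndw] add [fmr,igdvb,yicc] -> 11 lines: xdaj ssj ciy rhao fmr igdvb yicc gnr onhe wmfl eaavb
Hunk 2: at line 1 remove [ciy,rhao,fmr] add [fdfsv] -> 9 lines: xdaj ssj fdfsv igdvb yicc gnr onhe wmfl eaavb
Hunk 3: at line 2 remove [igdvb,yicc] add [unac] -> 8 lines: xdaj ssj fdfsv unac gnr onhe wmfl eaavb
Hunk 4: at line 4 remove [gnr] add [nec,qqmfi,wumwe] -> 10 lines: xdaj ssj fdfsv unac nec qqmfi wumwe onhe wmfl eaavb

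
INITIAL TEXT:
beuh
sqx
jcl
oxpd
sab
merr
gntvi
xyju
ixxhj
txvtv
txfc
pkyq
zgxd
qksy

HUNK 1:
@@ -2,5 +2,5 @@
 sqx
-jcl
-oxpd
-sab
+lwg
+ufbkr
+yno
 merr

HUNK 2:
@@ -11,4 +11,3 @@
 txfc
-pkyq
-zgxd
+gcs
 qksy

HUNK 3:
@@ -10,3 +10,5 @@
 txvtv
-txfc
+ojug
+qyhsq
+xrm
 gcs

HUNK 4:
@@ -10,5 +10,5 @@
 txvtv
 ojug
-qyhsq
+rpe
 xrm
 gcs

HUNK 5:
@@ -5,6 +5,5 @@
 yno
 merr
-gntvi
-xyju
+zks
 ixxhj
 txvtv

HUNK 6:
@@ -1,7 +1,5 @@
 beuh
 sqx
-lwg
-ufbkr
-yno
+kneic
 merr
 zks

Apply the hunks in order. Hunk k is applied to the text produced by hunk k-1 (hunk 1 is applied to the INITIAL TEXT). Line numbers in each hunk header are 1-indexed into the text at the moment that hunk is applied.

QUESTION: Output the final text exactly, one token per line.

Hunk 1: at line 2 remove [jcl,oxpd,sab] add [lwg,ufbkr,yno] -> 14 lines: beuh sqx lwg ufbkr yno merr gntvi xyju ixxhj txvtv txfc pkyq zgxd qksy
Hunk 2: at line 11 remove [pkyq,zgxd] add [gcs] -> 13 lines: beuh sqx lwg ufbkr yno merr gntvi xyju ixxhj txvtv txfc gcs qksy
Hunk 3: at line 10 remove [txfc] add [ojug,qyhsq,xrm] -> 15 lines: beuh sqx lwg ufbkr yno merr gntvi xyju ixxhj txvtv ojug qyhsq xrm gcs qksy
Hunk 4: at line 10 remove [qyhsq] add [rpe] -> 15 lines: beuh sqx lwg ufbkr yno merr gntvi xyju ixxhj txvtv ojug rpe xrm gcs qksy
Hunk 5: at line 5 remove [gntvi,xyju] add [zks] -> 14 lines: beuh sqx lwg ufbkr yno merr zks ixxhj txvtv ojug rpe xrm gcs qksy
Hunk 6: at line 1 remove [lwg,ufbkr,yno] add [kneic] -> 12 lines: beuh sqx kneic merr zks ixxhj txvtv ojug rpe xrm gcs qksy

Answer: beuh
sqx
kneic
merr
zks
ixxhj
txvtv
ojug
rpe
xrm
gcs
qksy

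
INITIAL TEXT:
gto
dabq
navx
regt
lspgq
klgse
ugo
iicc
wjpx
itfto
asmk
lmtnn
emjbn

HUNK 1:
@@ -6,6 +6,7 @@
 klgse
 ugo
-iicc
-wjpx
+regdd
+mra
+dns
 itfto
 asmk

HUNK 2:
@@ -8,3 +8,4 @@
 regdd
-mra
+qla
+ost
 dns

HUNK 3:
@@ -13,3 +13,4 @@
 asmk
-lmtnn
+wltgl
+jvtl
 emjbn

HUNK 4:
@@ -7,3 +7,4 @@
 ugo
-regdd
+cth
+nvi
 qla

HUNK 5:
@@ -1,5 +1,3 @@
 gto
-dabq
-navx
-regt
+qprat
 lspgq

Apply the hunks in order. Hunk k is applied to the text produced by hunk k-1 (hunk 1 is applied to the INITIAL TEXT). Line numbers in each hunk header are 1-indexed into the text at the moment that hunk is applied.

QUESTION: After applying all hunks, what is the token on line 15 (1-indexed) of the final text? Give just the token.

Hunk 1: at line 6 remove [iicc,wjpx] add [regdd,mra,dns] -> 14 lines: gto dabq navx regt lspgq klgse ugo regdd mra dns itfto asmk lmtnn emjbn
Hunk 2: at line 8 remove [mra] add [qla,ost] -> 15 lines: gto dabq navx regt lspgq klgse ugo regdd qla ost dns itfto asmk lmtnn emjbn
Hunk 3: at line 13 remove [lmtnn] add [wltgl,jvtl] -> 16 lines: gto dabq navx regt lspgq klgse ugo regdd qla ost dns itfto asmk wltgl jvtl emjbn
Hunk 4: at line 7 remove [regdd] add [cth,nvi] -> 17 lines: gto dabq navx regt lspgq klgse ugo cth nvi qla ost dns itfto asmk wltgl jvtl emjbn
Hunk 5: at line 1 remove [dabq,navx,regt] add [qprat] -> 15 lines: gto qprat lspgq klgse ugo cth nvi qla ost dns itfto asmk wltgl jvtl emjbn
Final line 15: emjbn

Answer: emjbn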